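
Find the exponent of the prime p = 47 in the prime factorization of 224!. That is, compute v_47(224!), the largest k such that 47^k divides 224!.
v_47(224!) = 4

Legendre's formula: v_p(n!) = Σ_{k ≥ 1} ⌊n / p^k⌋. For p = 47, n = 224, the terms are:
  ⌊224/47^1⌋ = ⌊224/47⌋ = 4
(the next term ⌊224/47^2⌋ = 0, terminating the sum). Summing: v_47(224!) = 4 = 4.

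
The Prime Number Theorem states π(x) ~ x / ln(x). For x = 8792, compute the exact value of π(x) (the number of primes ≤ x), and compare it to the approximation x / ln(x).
π(8792) = 1095;  x/ln(x) ≈ 968.11;  relative error ≈ 11.59%.

Directly count primes up to 8792: π(8792) = 1095. The PNT approximation gives 8792/ln(8792) ≈ 8792/9.08160 ≈ 968.11. Relative error (π(x) − x/ln(x)) / π(x) ≈ 11.59%; the approximation is known to undercount slightly (Li(x) is a better estimate).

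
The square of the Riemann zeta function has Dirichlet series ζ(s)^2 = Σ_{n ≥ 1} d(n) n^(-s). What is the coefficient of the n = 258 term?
d(258) = 8

ζ(s)^2 = (Σ 1/m^s)(Σ 1/k^s). The coefficient of 1/n^s in the product is the number of ordered pairs (m, k) with mk = n, which equals d(n). For n = 258, divisors are [1, 2, 3, 6, 43, 86, 129, 258], so d(258) = 8.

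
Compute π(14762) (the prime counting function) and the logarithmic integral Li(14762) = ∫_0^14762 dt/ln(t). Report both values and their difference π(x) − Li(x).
π(14762) = 1729;  Li(14762) ≈ 1751.85;  π(x) − Li(x) ≈ -22.85.

Direct count of primes ≤ 14762 gives π(14762) = 1729. Numerical evaluation of the logarithmic integral gives Li(14762) ≈ 1751.85. The difference π(x) − Li(x) ≈ -22.85 is typically negative for small/moderate x (Li(x) overestimates), though Littlewood's theorem shows this sign changes infinitely often.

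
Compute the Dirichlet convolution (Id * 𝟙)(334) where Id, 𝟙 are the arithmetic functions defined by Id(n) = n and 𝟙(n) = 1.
(Id * 𝟙)(334) = 504

Divisors of 334: [1, 2, 167, 334]. For each d | 334:
  d = 1: Id(1) · 𝟙(334/1) = 1 · 1 = 1
  d = 2: Id(2) · 𝟙(334/2) = 2 · 1 = 2
  d = 167: Id(167) · 𝟙(334/167) = 167 · 1 = 167
  d = 334: Id(334) · 𝟙(334/334) = 334 · 1 = 334
Summing: (Id * 𝟙)(334) = 1 + 2 + 167 + 334 = 504.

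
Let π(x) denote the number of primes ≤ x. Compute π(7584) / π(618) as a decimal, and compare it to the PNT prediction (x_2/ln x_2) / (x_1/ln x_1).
π(7584)/π(618) = 963/113 ≈ 8.5221;  PNT prediction ≈ 8.8277.

π(618) = 113 and π(7584) = 963, so π(7584)/π(618) ≈ 8.5221. The PNT-predicted ratio is (7584/ln(7584)) / (618/ln(618)) ≈ 8.8277. The two agree to within a few percent, as expected.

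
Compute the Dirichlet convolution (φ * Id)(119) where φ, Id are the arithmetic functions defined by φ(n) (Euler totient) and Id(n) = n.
(φ * Id)(119) = 429

Divisors of 119: [1, 7, 17, 119]. For each d | 119:
  d = 1: φ(1) · Id(119/1) = 1 · 119 = 119
  d = 7: φ(7) · Id(119/7) = 6 · 17 = 102
  d = 17: φ(17) · Id(119/17) = 16 · 7 = 112
  d = 119: φ(119) · Id(119/119) = 96 · 1 = 96
Summing: (φ * Id)(119) = 119 + 102 + 112 + 96 = 429.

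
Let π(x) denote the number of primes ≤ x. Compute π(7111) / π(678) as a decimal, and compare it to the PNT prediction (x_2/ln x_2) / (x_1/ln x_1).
π(7111)/π(678) = 911/123 ≈ 7.4065;  PNT prediction ≈ 7.7090.

π(678) = 123 and π(7111) = 911, so π(7111)/π(678) ≈ 7.4065. The PNT-predicted ratio is (7111/ln(7111)) / (678/ln(678)) ≈ 7.7090. The two agree to within a few percent, as expected.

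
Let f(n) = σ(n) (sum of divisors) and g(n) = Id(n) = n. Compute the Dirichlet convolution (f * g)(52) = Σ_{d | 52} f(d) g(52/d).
(σ * Id)(52) = 459

Divisors of 52: [1, 2, 4, 13, 26, 52]. For each d | 52:
  d = 1: σ(1) · Id(52/1) = 1 · 52 = 52
  d = 2: σ(2) · Id(52/2) = 3 · 26 = 78
  d = 4: σ(4) · Id(52/4) = 7 · 13 = 91
  d = 13: σ(13) · Id(52/13) = 14 · 4 = 56
  d = 26: σ(26) · Id(52/26) = 42 · 2 = 84
  d = 52: σ(52) · Id(52/52) = 98 · 1 = 98
Summing: (σ * Id)(52) = 52 + 78 + 91 + 56 + 84 + 98 = 459.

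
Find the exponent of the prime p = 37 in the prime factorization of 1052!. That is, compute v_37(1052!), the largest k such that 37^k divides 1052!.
v_37(1052!) = 28

Legendre's formula: v_p(n!) = Σ_{k ≥ 1} ⌊n / p^k⌋. For p = 37, n = 1052, the terms are:
  ⌊1052/37^1⌋ = ⌊1052/37⌋ = 28
(the next term ⌊1052/37^2⌋ = 0, terminating the sum). Summing: v_37(1052!) = 28 = 28.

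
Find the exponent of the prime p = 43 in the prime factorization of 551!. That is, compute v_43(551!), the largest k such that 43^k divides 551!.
v_43(551!) = 12

Legendre's formula: v_p(n!) = Σ_{k ≥ 1} ⌊n / p^k⌋. For p = 43, n = 551, the terms are:
  ⌊551/43^1⌋ = ⌊551/43⌋ = 12
(the next term ⌊551/43^2⌋ = 0, terminating the sum). Summing: v_43(551!) = 12 = 12.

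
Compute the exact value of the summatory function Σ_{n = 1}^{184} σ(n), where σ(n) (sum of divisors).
Σ_{n ≤ 184} σ(n) = 27946

Compute σ(n) for each 1 ≤ n ≤ 184: σ(1) = 1, σ(2) = 3, σ(3) = 4, σ(4) = 7, σ(5) = 6, σ(6) = 12, σ(7) = 8, σ(8) = 15, σ(9) = 13, σ(10) = 18, σ(11) = 12, σ(12) = 28, σ(13) = 14, σ(14) = 24, σ(15) = 24, σ(16) = 31, σ(17) = 18, σ(18) = 39, σ(19) = 20, σ(20) = 42, σ(21) = 32, σ(22) = 36, σ(23) = 24, σ(24) = 60, σ(25) = 31, σ(26) = 42, σ(27) = 40, σ(28) = 56, σ(29) = 30, σ(30) = 72, σ(31) = 32, σ(32) = 63, σ(33) = 48, σ(34) = 54, σ(35) = 48, σ(36) = 91, σ(37) = 38, σ(38) = 60, σ(39) = 56, σ(40) = 90, σ(41) = 42, σ(42) = 96, σ(43) = 44, σ(44) = 84, σ(45) = 78, σ(46) = 72, σ(47) = 48, σ(48) = 124, σ(49) = 57, σ(50) = 93, σ(51) = 72, σ(52) = 98, σ(53) = 54, σ(54) = 120, σ(55) = 72, σ(56) = 120, σ(57) = 80, σ(58) = 90, σ(59) = 60, σ(60) = 168, σ(61) = 62, σ(62) = 96, σ(63) = 104, σ(64) = 127, σ(65) = 84, σ(66) = 144, σ(67) = 68, σ(68) = 126, σ(69) = 96, σ(70) = 144, σ(71) = 72, σ(72) = 195, σ(73) = 74, σ(74) = 114, σ(75) = 124, σ(76) = 140, σ(77) = 96, σ(78) = 168, σ(79) = 80, σ(80) = 186, σ(81) = 121, σ(82) = 126, σ(83) = 84, σ(84) = 224, σ(85) = 108, σ(86) = 132, σ(87) = 120, σ(88) = 180, σ(89) = 90, σ(90) = 234, σ(91) = 112, σ(92) = 168, σ(93) = 128, σ(94) = 144, σ(95) = 120, σ(96) = 252, σ(97) = 98, σ(98) = 171, σ(99) = 156, σ(100) = 217, σ(101) = 102, σ(102) = 216, σ(103) = 104, σ(104) = 210, σ(105) = 192, σ(106) = 162, σ(107) = 108, σ(108) = 280, σ(109) = 110, σ(110) = 216, σ(111) = 152, σ(112) = 248, σ(113) = 114, σ(114) = 240, σ(115) = 144, σ(116) = 210, σ(117) = 182, σ(118) = 180, σ(119) = 144, σ(120) = 360, σ(121) = 133, σ(122) = 186, σ(123) = 168, σ(124) = 224, σ(125) = 156, σ(126) = 312, σ(127) = 128, σ(128) = 255, σ(129) = 176, σ(130) = 252, σ(131) = 132, σ(132) = 336, σ(133) = 160, σ(134) = 204, σ(135) = 240, σ(136) = 270, σ(137) = 138, σ(138) = 288, σ(139) = 140, σ(140) = 336, σ(141) = 192, σ(142) = 216, σ(143) = 168, σ(144) = 403, σ(145) = 180, σ(146) = 222, σ(147) = 228, σ(148) = 266, σ(149) = 150, σ(150) = 372, σ(151) = 152, σ(152) = 300, σ(153) = 234, σ(154) = 288, σ(155) = 192, σ(156) = 392, σ(157) = 158, σ(158) = 240, σ(159) = 216, σ(160) = 378, σ(161) = 192, σ(162) = 363, σ(163) = 164, σ(164) = 294, σ(165) = 288, σ(166) = 252, σ(167) = 168, σ(168) = 480, σ(169) = 183, σ(170) = 324, σ(171) = 260, σ(172) = 308, σ(173) = 174, σ(174) = 360, σ(175) = 248, σ(176) = 372, σ(177) = 240, σ(178) = 270, σ(179) = 180, σ(180) = 546, σ(181) = 182, σ(182) = 336, σ(183) = 248, σ(184) = 360. Summing all 184 values: 27946. (Average order: Σ_{n ≤ x} σ(n) ~ (π²/12) x². For x = 184, (π²/12)·184² ≈ 27845.44.)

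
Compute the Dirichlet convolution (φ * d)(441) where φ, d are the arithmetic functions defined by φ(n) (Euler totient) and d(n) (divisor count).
(φ * d)(441) = 741

Divisors of 441: [1, 3, 7, 9, 21, 49, 63, 147, 441]. For each d | 441:
  d = 1: φ(1) · d(441/1) = 1 · 9 = 9
  d = 3: φ(3) · d(441/3) = 2 · 6 = 12
  d = 7: φ(7) · d(441/7) = 6 · 6 = 36
  d = 9: φ(9) · d(441/9) = 6 · 3 = 18
  d = 21: φ(21) · d(441/21) = 12 · 4 = 48
  d = 49: φ(49) · d(441/49) = 42 · 3 = 126
  d = 63: φ(63) · d(441/63) = 36 · 2 = 72
  d = 147: φ(147) · d(441/147) = 84 · 2 = 168
  d = 441: φ(441) · d(441/441) = 252 · 1 = 252
Summing: (φ * d)(441) = 9 + 12 + 36 + 18 + 48 + 126 + 72 + 168 + 252 = 741.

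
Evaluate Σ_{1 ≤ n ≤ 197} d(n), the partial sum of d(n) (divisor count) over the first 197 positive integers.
Σ_{n ≤ 197} d(n) = 1072

Compute d(n) for each 1 ≤ n ≤ 197: d(1) = 1, d(2) = 2, d(3) = 2, d(4) = 3, d(5) = 2, d(6) = 4, d(7) = 2, d(8) = 4, d(9) = 3, d(10) = 4, d(11) = 2, d(12) = 6, d(13) = 2, d(14) = 4, d(15) = 4, d(16) = 5, d(17) = 2, d(18) = 6, d(19) = 2, d(20) = 6, d(21) = 4, d(22) = 4, d(23) = 2, d(24) = 8, d(25) = 3, d(26) = 4, d(27) = 4, d(28) = 6, d(29) = 2, d(30) = 8, d(31) = 2, d(32) = 6, d(33) = 4, d(34) = 4, d(35) = 4, d(36) = 9, d(37) = 2, d(38) = 4, d(39) = 4, d(40) = 8, d(41) = 2, d(42) = 8, d(43) = 2, d(44) = 6, d(45) = 6, d(46) = 4, d(47) = 2, d(48) = 10, d(49) = 3, d(50) = 6, d(51) = 4, d(52) = 6, d(53) = 2, d(54) = 8, d(55) = 4, d(56) = 8, d(57) = 4, d(58) = 4, d(59) = 2, d(60) = 12, d(61) = 2, d(62) = 4, d(63) = 6, d(64) = 7, d(65) = 4, d(66) = 8, d(67) = 2, d(68) = 6, d(69) = 4, d(70) = 8, d(71) = 2, d(72) = 12, d(73) = 2, d(74) = 4, d(75) = 6, d(76) = 6, d(77) = 4, d(78) = 8, d(79) = 2, d(80) = 10, d(81) = 5, d(82) = 4, d(83) = 2, d(84) = 12, d(85) = 4, d(86) = 4, d(87) = 4, d(88) = 8, d(89) = 2, d(90) = 12, d(91) = 4, d(92) = 6, d(93) = 4, d(94) = 4, d(95) = 4, d(96) = 12, d(97) = 2, d(98) = 6, d(99) = 6, d(100) = 9, d(101) = 2, d(102) = 8, d(103) = 2, d(104) = 8, d(105) = 8, d(106) = 4, d(107) = 2, d(108) = 12, d(109) = 2, d(110) = 8, d(111) = 4, d(112) = 10, d(113) = 2, d(114) = 8, d(115) = 4, d(116) = 6, d(117) = 6, d(118) = 4, d(119) = 4, d(120) = 16, d(121) = 3, d(122) = 4, d(123) = 4, d(124) = 6, d(125) = 4, d(126) = 12, d(127) = 2, d(128) = 8, d(129) = 4, d(130) = 8, d(131) = 2, d(132) = 12, d(133) = 4, d(134) = 4, d(135) = 8, d(136) = 8, d(137) = 2, d(138) = 8, d(139) = 2, d(140) = 12, d(141) = 4, d(142) = 4, d(143) = 4, d(144) = 15, d(145) = 4, d(146) = 4, d(147) = 6, d(148) = 6, d(149) = 2, d(150) = 12, d(151) = 2, d(152) = 8, d(153) = 6, d(154) = 8, d(155) = 4, d(156) = 12, d(157) = 2, d(158) = 4, d(159) = 4, d(160) = 12, d(161) = 4, d(162) = 10, d(163) = 2, d(164) = 6, d(165) = 8, d(166) = 4, d(167) = 2, d(168) = 16, d(169) = 3, d(170) = 8, d(171) = 6, d(172) = 6, d(173) = 2, d(174) = 8, d(175) = 6, d(176) = 10, d(177) = 4, d(178) = 4, d(179) = 2, d(180) = 18, d(181) = 2, d(182) = 8, d(183) = 4, d(184) = 8, d(185) = 4, d(186) = 8, d(187) = 4, d(188) = 6, d(189) = 8, d(190) = 8, d(191) = 2, d(192) = 14, d(193) = 2, d(194) = 4, d(195) = 8, d(196) = 9, d(197) = 2. Summing all 197 values: 1072. (Dirichlet's divisor formula: Σ_{n ≤ x} d(n) = x ln(x) + (2γ − 1) x + O(√x). For x = 197, the asymptotic estimate is ≈ 1071.21.)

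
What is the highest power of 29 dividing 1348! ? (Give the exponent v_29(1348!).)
v_29(1348!) = 47

Legendre's formula: v_p(n!) = Σ_{k ≥ 1} ⌊n / p^k⌋. For p = 29, n = 1348, the terms are:
  ⌊1348/29^1⌋ = ⌊1348/29⌋ = 46
  ⌊1348/29^2⌋ = ⌊1348/841⌋ = 1
(the next term ⌊1348/29^3⌋ = 0, terminating the sum). Summing: v_29(1348!) = 46 + 1 = 47.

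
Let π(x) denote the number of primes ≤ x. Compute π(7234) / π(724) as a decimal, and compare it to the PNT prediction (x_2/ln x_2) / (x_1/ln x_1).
π(7234)/π(724) = 924/128 ≈ 7.2188;  PNT prediction ≈ 7.4037.

π(724) = 128 and π(7234) = 924, so π(7234)/π(724) ≈ 7.2188. The PNT-predicted ratio is (7234/ln(7234)) / (724/ln(724)) ≈ 7.4037. The two agree to within a few percent, as expected.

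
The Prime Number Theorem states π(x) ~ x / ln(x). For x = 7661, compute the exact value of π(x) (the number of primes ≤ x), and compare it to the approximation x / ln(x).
π(7661) = 971;  x/ln(x) ≈ 856.56;  relative error ≈ 11.79%.

Directly count primes up to 7661: π(7661) = 971. The PNT approximation gives 7661/ln(7661) ≈ 7661/8.94390 ≈ 856.56. Relative error (π(x) − x/ln(x)) / π(x) ≈ 11.79%; the approximation is known to undercount slightly (Li(x) is a better estimate).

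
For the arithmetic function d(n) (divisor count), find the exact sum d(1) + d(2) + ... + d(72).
Σ_{n ≤ 72} d(n) = 326

Compute d(n) for each 1 ≤ n ≤ 72: d(1) = 1, d(2) = 2, d(3) = 2, d(4) = 3, d(5) = 2, d(6) = 4, d(7) = 2, d(8) = 4, d(9) = 3, d(10) = 4, d(11) = 2, d(12) = 6, d(13) = 2, d(14) = 4, d(15) = 4, d(16) = 5, d(17) = 2, d(18) = 6, d(19) = 2, d(20) = 6, d(21) = 4, d(22) = 4, d(23) = 2, d(24) = 8, d(25) = 3, d(26) = 4, d(27) = 4, d(28) = 6, d(29) = 2, d(30) = 8, d(31) = 2, d(32) = 6, d(33) = 4, d(34) = 4, d(35) = 4, d(36) = 9, d(37) = 2, d(38) = 4, d(39) = 4, d(40) = 8, d(41) = 2, d(42) = 8, d(43) = 2, d(44) = 6, d(45) = 6, d(46) = 4, d(47) = 2, d(48) = 10, d(49) = 3, d(50) = 6, d(51) = 4, d(52) = 6, d(53) = 2, d(54) = 8, d(55) = 4, d(56) = 8, d(57) = 4, d(58) = 4, d(59) = 2, d(60) = 12, d(61) = 2, d(62) = 4, d(63) = 6, d(64) = 7, d(65) = 4, d(66) = 8, d(67) = 2, d(68) = 6, d(69) = 4, d(70) = 8, d(71) = 2, d(72) = 12. Summing all 72 values: 326. (Dirichlet's divisor formula: Σ_{n ≤ x} d(n) = x ln(x) + (2γ − 1) x + O(√x). For x = 72, the asymptotic estimate is ≈ 319.04.)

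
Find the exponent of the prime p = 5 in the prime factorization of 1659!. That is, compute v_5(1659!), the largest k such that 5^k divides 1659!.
v_5(1659!) = 412

Legendre's formula: v_p(n!) = Σ_{k ≥ 1} ⌊n / p^k⌋. For p = 5, n = 1659, the terms are:
  ⌊1659/5^1⌋ = ⌊1659/5⌋ = 331
  ⌊1659/5^2⌋ = ⌊1659/25⌋ = 66
  ⌊1659/5^3⌋ = ⌊1659/125⌋ = 13
  ⌊1659/5^4⌋ = ⌊1659/625⌋ = 2
(the next term ⌊1659/5^5⌋ = 0, terminating the sum). Summing: v_5(1659!) = 331 + 66 + 13 + 2 = 412.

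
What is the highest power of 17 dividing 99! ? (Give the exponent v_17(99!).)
v_17(99!) = 5

Legendre's formula: v_p(n!) = Σ_{k ≥ 1} ⌊n / p^k⌋. For p = 17, n = 99, the terms are:
  ⌊99/17^1⌋ = ⌊99/17⌋ = 5
(the next term ⌊99/17^2⌋ = 0, terminating the sum). Summing: v_17(99!) = 5 = 5.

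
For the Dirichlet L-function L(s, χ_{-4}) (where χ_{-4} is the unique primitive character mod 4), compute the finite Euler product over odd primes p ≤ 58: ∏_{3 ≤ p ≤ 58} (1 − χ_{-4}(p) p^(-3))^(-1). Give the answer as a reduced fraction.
∏ = 825131832927904152751703886265311831503045/851571808026684219819301170519057245405184

The odd primes p ≤ 58 are [3, 5, 7, 11, 13, 17, 19, 23, 29, 31, 37, 41, 43, 47, 53]. For each, χ(p) = 1 if p ≡ 1 mod 4, χ(p) = −1 if p ≡ 3 mod 4. Taking (1 − χ(p)/p^3)^(-1) = p^3/(p^3 − χ(p)): (1 − (-1)/3^3)^(-1) · (1 − (1)/5^3)^(-1) · (1 − (-1)/7^3)^(-1) · (1 − (-1)/11^3)^(-1) · (1 − (1)/13^3)^(-1) · (1 − (1)/17^3)^(-1) · (1 − (-1)/19^3)^(-1) · (1 − (-1)/23^3)^(-1) · (1 − (1)/29^3)^(-1) · (1 − (-1)/31^3)^(-1) · (1 − (1)/37^3)^(-1) · (1 − (1)/41^3)^(-1) · (1 − (-1)/43^3)^(-1) · (1 − (-1)/47^3)^(-1) · (1 − (1)/53^3)^(-1) = 825131832927904152751703886265311831503045/851571808026684219819301170519057245405184.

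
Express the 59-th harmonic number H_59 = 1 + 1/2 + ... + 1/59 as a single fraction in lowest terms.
H_59 = 15063255090319832863132951/3230237388259077233637600

Direct summation: H_59 = 1 + 1/2 + ... + 1/59. The least common denominator is lcm(1, ..., 59) = 9690712164777231700912800; over this denominator the numerator is 9690712164777231700912800 + 4845356082388615850456400 + 3230237388259077233637600 + 2422678041194307925228200 + 1938142432955446340182560 + 1615118694129538616818800 + 1384387452111033100130400 + 1211339020597153962614100 + 1076745796086359077879200 + 969071216477723170091280 + 880973833161566518264800 + 807559347064769308409400 + 745439397290556284685600 + 692193726055516550065200 + 646047477651815446727520 + 605669510298576981307050 + 570041892045719511818400 + 538372898043179538939600 + 510037482356696405311200 + 484535608238861585045640 + 461462484037011033376800 + 440486916580783259132400 + 421335311512053552213600 + 403779673532384654204700 + 387628486591089268036512 + 372719698645278142342800 + 358915265362119692626400 + 346096863027758275032600 + 334162488440594196583200 + 323023738825907723363760 + 312603618218620377448800 + 302834755149288490653525 + 293657944387188839421600 + 285020946022859755909200 + 276877490422206620026080 + 269186449021589769469800 + 261911139588573829754400 + 255018741178348202655600 + 248479799096852094895200 + 242267804119430792522820 + 236358833287249553680800 + 230731242018505516688400 + 225365399180865853509600 + 220243458290391629566200 + 215349159217271815575840 + 210667655756026776106800 + 206185365208026206402400 + 201889836766192327102350 + 197769636015861871447200 + 193814243295544634018256 + 190013964015239837272800 + 186359849322639071171400 + 182843625750513805677600 + 179457632681059846313200 + 176194766632313303652960 + 173048431513879137516300 + 170012494118898801770400 + 167081244220297098291600 + 164249358725037825439200 = 45189765270959498589398853, so H_59 = 45189765270959498589398853/9690712164777231700912800; reducing by gcd(45189765270959498589398853, 9690712164777231700912800) = 3 gives 15063255090319832863132951/3230237388259077233637600 ≈ 4.66320. (The PNT-adjacent estimate ln(59) + γ ≈ 4.65475 matches within O(1/n).)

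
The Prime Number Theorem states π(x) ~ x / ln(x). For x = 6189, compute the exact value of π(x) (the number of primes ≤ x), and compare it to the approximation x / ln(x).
π(6189) = 804;  x/ln(x) ≈ 708.89;  relative error ≈ 11.83%.

Directly count primes up to 6189: π(6189) = 804. The PNT approximation gives 6189/ln(6189) ≈ 6189/8.73053 ≈ 708.89. Relative error (π(x) − x/ln(x)) / π(x) ≈ 11.83%; the approximation is known to undercount slightly (Li(x) is a better estimate).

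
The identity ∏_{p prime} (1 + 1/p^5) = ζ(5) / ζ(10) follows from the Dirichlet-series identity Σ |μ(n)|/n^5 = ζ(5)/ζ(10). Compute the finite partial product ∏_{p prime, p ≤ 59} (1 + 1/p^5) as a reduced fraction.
∏ = 4625216658591974452227928572296422584003624522186780896225122147490657410189665239040/4464936714731009502985956909215577296089758883491981124781643055180612451896799337569

The primes p ≤ 59 are [2, 3, 5, 7, 11, 13, 17, 19, 23, 29, 31, 37, 41, 43, 47, 53, 59]. For each, (1 + 1/p^5) = (p^5 + 1)/p^5. Multiplying these fractions over p ∈ [2, 3, 5, 7, 11, 13, 17, 19, 23, 29, 31, 37, 41, 43, 47, 53, 59] gives 4625216658591974452227928572296422584003624522186780896225122147490657410189665239040/4464936714731009502985956909215577296089758883491981124781643055180612451896799337569. (In the limit P → ∞ this tends to ζ(5)/ζ(10).)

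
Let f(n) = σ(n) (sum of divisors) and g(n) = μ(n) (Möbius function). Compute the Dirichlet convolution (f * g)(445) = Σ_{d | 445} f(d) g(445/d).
(σ * μ)(445) = 445

Divisors of 445: [1, 5, 89, 445]. For each d | 445:
  d = 1: σ(1) · μ(445/1) = 1 · 1 = 1
  d = 5: σ(5) · μ(445/5) = 6 · -1 = -6
  d = 89: σ(89) · μ(445/89) = 90 · -1 = -90
  d = 445: σ(445) · μ(445/445) = 540 · 1 = 540
Summing: (σ * μ)(445) = 1 + -6 + -90 + 540 = 445.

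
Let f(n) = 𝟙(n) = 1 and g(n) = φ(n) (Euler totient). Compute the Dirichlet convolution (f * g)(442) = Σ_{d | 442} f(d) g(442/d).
(𝟙 * φ)(442) = 442

Divisors of 442: [1, 2, 13, 17, 26, 34, 221, 442]. For each d | 442:
  d = 1: 𝟙(1) · φ(442/1) = 1 · 192 = 192
  d = 2: 𝟙(2) · φ(442/2) = 1 · 192 = 192
  d = 13: 𝟙(13) · φ(442/13) = 1 · 16 = 16
  d = 17: 𝟙(17) · φ(442/17) = 1 · 12 = 12
  d = 26: 𝟙(26) · φ(442/26) = 1 · 16 = 16
  d = 34: 𝟙(34) · φ(442/34) = 1 · 12 = 12
  d = 221: 𝟙(221) · φ(442/221) = 1 · 1 = 1
  d = 442: 𝟙(442) · φ(442/442) = 1 · 1 = 1
Summing: (𝟙 * φ)(442) = 192 + 192 + 16 + 12 + 16 + 12 + 1 + 1 = 442.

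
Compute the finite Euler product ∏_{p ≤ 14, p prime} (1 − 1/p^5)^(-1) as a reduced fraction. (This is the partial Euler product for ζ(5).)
∏ = 2548391272552125/2457639696903844

The primes p ≤ 14 are [2, 3, 5, 7, 11, 13]. For each prime, (1 − 1/p^5)^(-1) = p^5 / (p^5 − 1). The product is (1 − 1/2^5)^(-1), (1 − 1/3^5)^(-1), (1 − 1/5^5)^(-1), (1 − 1/7^5)^(-1), (1 − 1/11^5)^(-1), (1 − 1/13^5)^(-1) = ∏ p^5 / (p^5 − 1) = 2548391272552125/2457639696903844.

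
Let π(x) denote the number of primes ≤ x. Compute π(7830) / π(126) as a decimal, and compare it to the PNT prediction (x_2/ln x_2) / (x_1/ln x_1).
π(7830)/π(126) = 990/30 ≈ 33.0000;  PNT prediction ≈ 33.5211.

π(126) = 30 and π(7830) = 990, so π(7830)/π(126) ≈ 33.0000. The PNT-predicted ratio is (7830/ln(7830)) / (126/ln(126)) ≈ 33.5211. The two agree to within a few percent, as expected.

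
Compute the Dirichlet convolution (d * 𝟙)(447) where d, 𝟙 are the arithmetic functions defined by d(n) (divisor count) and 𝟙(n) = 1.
(d * 𝟙)(447) = 9

Divisors of 447: [1, 3, 149, 447]. For each d | 447:
  d = 1: d(1) · 𝟙(447/1) = 1 · 1 = 1
  d = 3: d(3) · 𝟙(447/3) = 2 · 1 = 2
  d = 149: d(149) · 𝟙(447/149) = 2 · 1 = 2
  d = 447: d(447) · 𝟙(447/447) = 4 · 1 = 4
Summing: (d * 𝟙)(447) = 1 + 2 + 2 + 4 = 9.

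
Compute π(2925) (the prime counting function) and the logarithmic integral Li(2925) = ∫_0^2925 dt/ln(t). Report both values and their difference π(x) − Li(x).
π(2925) = 422;  Li(2925) ≈ 433.38;  π(x) − Li(x) ≈ -11.38.

Direct count of primes ≤ 2925 gives π(2925) = 422. Numerical evaluation of the logarithmic integral gives Li(2925) ≈ 433.38. The difference π(x) − Li(x) ≈ -11.38 is typically negative for small/moderate x (Li(x) overestimates), though Littlewood's theorem shows this sign changes infinitely often.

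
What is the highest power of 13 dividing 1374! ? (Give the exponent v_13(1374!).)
v_13(1374!) = 113

Legendre's formula: v_p(n!) = Σ_{k ≥ 1} ⌊n / p^k⌋. For p = 13, n = 1374, the terms are:
  ⌊1374/13^1⌋ = ⌊1374/13⌋ = 105
  ⌊1374/13^2⌋ = ⌊1374/169⌋ = 8
(the next term ⌊1374/13^3⌋ = 0, terminating the sum). Summing: v_13(1374!) = 105 + 8 = 113.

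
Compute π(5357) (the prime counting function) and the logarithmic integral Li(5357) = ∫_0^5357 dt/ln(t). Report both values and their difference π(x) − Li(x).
π(5357) = 708;  Li(5357) ≈ 726.03;  π(x) − Li(x) ≈ -18.03.

Direct count of primes ≤ 5357 gives π(5357) = 708. Numerical evaluation of the logarithmic integral gives Li(5357) ≈ 726.03. The difference π(x) − Li(x) ≈ -18.03 is typically negative for small/moderate x (Li(x) overestimates), though Littlewood's theorem shows this sign changes infinitely often.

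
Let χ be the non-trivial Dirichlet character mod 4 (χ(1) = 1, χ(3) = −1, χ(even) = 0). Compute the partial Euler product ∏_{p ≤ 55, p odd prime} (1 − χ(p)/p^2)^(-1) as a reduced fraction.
∏ = 6080498115610191266973991/6635764829241999360000000

The odd primes p ≤ 55 are [3, 5, 7, 11, 13, 17, 19, 23, 29, 31, 37, 41, 43, 47, 53]. For each, χ(p) = 1 if p ≡ 1 mod 4, χ(p) = −1 if p ≡ 3 mod 4. Taking (1 − χ(p)/p^2)^(-1) = p^2/(p^2 − χ(p)): (1 − (-1)/3^2)^(-1) · (1 − (1)/5^2)^(-1) · (1 − (-1)/7^2)^(-1) · (1 − (-1)/11^2)^(-1) · (1 − (1)/13^2)^(-1) · (1 − (1)/17^2)^(-1) · (1 − (-1)/19^2)^(-1) · (1 − (-1)/23^2)^(-1) · (1 − (1)/29^2)^(-1) · (1 − (-1)/31^2)^(-1) · (1 − (1)/37^2)^(-1) · (1 − (1)/41^2)^(-1) · (1 − (-1)/43^2)^(-1) · (1 − (-1)/47^2)^(-1) · (1 − (1)/53^2)^(-1) = 6080498115610191266973991/6635764829241999360000000.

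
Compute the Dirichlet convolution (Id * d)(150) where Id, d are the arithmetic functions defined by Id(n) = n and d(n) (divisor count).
(Id * d)(150) = 760

Divisors of 150: [1, 2, 3, 5, 6, 10, 15, 25, 30, 50, 75, 150]. For each d | 150:
  d = 1: Id(1) · d(150/1) = 1 · 12 = 12
  d = 2: Id(2) · d(150/2) = 2 · 6 = 12
  d = 3: Id(3) · d(150/3) = 3 · 6 = 18
  d = 5: Id(5) · d(150/5) = 5 · 8 = 40
  d = 6: Id(6) · d(150/6) = 6 · 3 = 18
  d = 10: Id(10) · d(150/10) = 10 · 4 = 40
  d = 15: Id(15) · d(150/15) = 15 · 4 = 60
  d = 25: Id(25) · d(150/25) = 25 · 4 = 100
  d = 30: Id(30) · d(150/30) = 30 · 2 = 60
  d = 50: Id(50) · d(150/50) = 50 · 2 = 100
  d = 75: Id(75) · d(150/75) = 75 · 2 = 150
  d = 150: Id(150) · d(150/150) = 150 · 1 = 150
Summing: (Id * d)(150) = 12 + 12 + 18 + 40 + 18 + 40 + 60 + 100 + 60 + 100 + 150 + 150 = 760.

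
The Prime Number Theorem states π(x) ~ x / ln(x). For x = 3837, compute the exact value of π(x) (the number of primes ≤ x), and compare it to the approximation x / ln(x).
π(3837) = 532;  x/ln(x) ≈ 464.95;  relative error ≈ 12.60%.

Directly count primes up to 3837: π(3837) = 532. The PNT approximation gives 3837/ln(3837) ≈ 3837/8.25245 ≈ 464.95. Relative error (π(x) − x/ln(x)) / π(x) ≈ 12.60%; the approximation is known to undercount slightly (Li(x) is a better estimate).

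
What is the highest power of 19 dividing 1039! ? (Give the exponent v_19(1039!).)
v_19(1039!) = 56

Legendre's formula: v_p(n!) = Σ_{k ≥ 1} ⌊n / p^k⌋. For p = 19, n = 1039, the terms are:
  ⌊1039/19^1⌋ = ⌊1039/19⌋ = 54
  ⌊1039/19^2⌋ = ⌊1039/361⌋ = 2
(the next term ⌊1039/19^3⌋ = 0, terminating the sum). Summing: v_19(1039!) = 54 + 2 = 56.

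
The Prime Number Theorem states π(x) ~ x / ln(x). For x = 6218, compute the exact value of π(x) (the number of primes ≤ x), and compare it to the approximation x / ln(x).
π(6218) = 809;  x/ln(x) ≈ 711.83;  relative error ≈ 12.01%.

Directly count primes up to 6218: π(6218) = 809. The PNT approximation gives 6218/ln(6218) ≈ 6218/8.73520 ≈ 711.83. Relative error (π(x) − x/ln(x)) / π(x) ≈ 12.01%; the approximation is known to undercount slightly (Li(x) is a better estimate).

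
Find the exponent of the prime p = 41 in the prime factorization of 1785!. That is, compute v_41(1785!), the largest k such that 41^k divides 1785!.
v_41(1785!) = 44

Legendre's formula: v_p(n!) = Σ_{k ≥ 1} ⌊n / p^k⌋. For p = 41, n = 1785, the terms are:
  ⌊1785/41^1⌋ = ⌊1785/41⌋ = 43
  ⌊1785/41^2⌋ = ⌊1785/1681⌋ = 1
(the next term ⌊1785/41^3⌋ = 0, terminating the sum). Summing: v_41(1785!) = 43 + 1 = 44.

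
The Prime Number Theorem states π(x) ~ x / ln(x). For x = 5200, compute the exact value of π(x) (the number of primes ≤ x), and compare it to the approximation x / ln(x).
π(5200) = 692;  x/ln(x) ≈ 607.73;  relative error ≈ 12.18%.

Directly count primes up to 5200: π(5200) = 692. The PNT approximation gives 5200/ln(5200) ≈ 5200/8.55641 ≈ 607.73. Relative error (π(x) − x/ln(x)) / π(x) ≈ 12.18%; the approximation is known to undercount slightly (Li(x) is a better estimate).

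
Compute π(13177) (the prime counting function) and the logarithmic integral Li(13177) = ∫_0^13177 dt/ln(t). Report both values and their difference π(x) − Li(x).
π(13177) = 1568;  Li(13177) ≈ 1585.78;  π(x) − Li(x) ≈ -17.78.

Direct count of primes ≤ 13177 gives π(13177) = 1568. Numerical evaluation of the logarithmic integral gives Li(13177) ≈ 1585.78. The difference π(x) − Li(x) ≈ -17.78 is typically negative for small/moderate x (Li(x) overestimates), though Littlewood's theorem shows this sign changes infinitely often.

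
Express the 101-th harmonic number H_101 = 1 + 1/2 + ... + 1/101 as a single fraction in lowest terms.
H_101 = 1463919079240743966268954674710929768361083/281670315928038407744716588098661706369472

Direct summation: H_101 = 1 + 1/2 + ... + 1/101. The least common denominator is lcm(1, ..., 101) = 7041757898200960193617914702466542659236800; over this denominator the numerator is 7041757898200960193617914702466542659236800 + 3520878949100480096808957351233271329618400 + 2347252632733653397872638234155514219745600 + 1760439474550240048404478675616635664809200 + 1408351579640192038723582940493308531847360 + 1173626316366826698936319117077757109872800 + 1005965414028708599088273528923791808462400 + 880219737275120024202239337808317832404600 + 782417544244551132624212744718504739915200 + 704175789820096019361791470246654265923680 + 640159808927360017601628609315140241748800 + 586813158183413349468159558538878554936400 + 541673684476996937970608823266657127633600 + 502982707014354299544136764461895904231200 + 469450526546730679574527646831102843949120 + 440109868637560012101119668904158916202300 + 414221052835350599624583217792149568190400 + 391208772122275566312106372359252369957600 + 370618836747418957558837615919291718907200 + 352087894910048009680895735123327132961840 + 335321804676236199696091176307930602820800 + 320079904463680008800814304657570120874400 + 306163386878302617113822378368110550401600 + 293406579091706674734079779269439277468200 + 281670315928038407744716588098661706369472 + 270836842238498468985304411633328563816800 + 260805848081517044208070914906168246638400 + 251491353507177149772068382230947952115600 + 242819237868998627366134989740225608939200 + 234725263273365339787263823415551421974560 + 227153480587127748181223054918275569652800 + 220054934318780006050559834452079458101150 + 213386602975786672533876203105046747249600 + 207110526417675299812291608896074784095200 + 201193082805741719817654705784758361692480 + 195604386061137783156053186179626184978800 + 190317781032458383611294991958555207006400 + 185309418373709478779418807959645859453600 + 180557894825665645990202941088885709211200 + 176043947455024004840447867561663566480920 + 171750192639047809600436943962598601444800 + 167660902338118099848045588153965301410400 + 163761811586068841712044527964338201377600 + 160039952231840004400407152328785060437200 + 156483508848910226524842548943700947983040 + 153081693439151308556911189184055275200800 + 149824636131935323268466270265245588494400 + 146703289545853337367039889634719638734100 + 143709344861244085584039075560541686923200 + 140835157964019203872358294049330853184736 + 138073684278450199874861072597383189396800 + 135418421119249234492652205816664281908400 + 132863356569829437615432352876727219985600 + 130402924040758522104035457453084123319200 + 128031961785472003520325721863028048349760 + 125745676753588574886034191115473976057800 + 123539612249139652519612538639763906302400 + 121409618934499313683067494870112804469600 + 119351828783067121925727367838415977275200 + 117362631636682669893631911707775710987280 + 115438654068868199895375650860107256708800 + 113576740293563874090611527459137784826400 + 111773934892078733232030392102643534273600 + 110027467159390003025279917226039729050575 + 108334736895399387594121764653331425526720 + 106693301487893336266938101552523373624800 + 105100864152253137218177831380097651630400 + 103555263208837649906145804448037392047600 + 102054462292767539037940792789370183467200 + 100596541402870859908827352892379180846240 + 99179688707055777374900207076993558580800 + 97802193030568891578026593089813092489400 + 96462436961656988953670064417349899441600 + 95158890516229191805647495979277603503200 + 93890105309346135914905529366220568789824 + 92654709186854739389709403979822929726800 + 91451401275337145371661229902162891678400 + 90278947412832822995101470544442854605600 + 89136175926594432830606515221095476699200 + 88021973727512002420223933780831783240460 + 86935282693839014736023638302056082212800 + 85875096319523904800218471981299300722400 + 84840456604830845706239936174295694689600 + 83830451169059049924022794076982650705200 + 82844210567070119924916643558429913638080 + 81880905793034420856022263982169100688800 + 80939745956332875788711663246741869646400 + 80019976115920002200203576164392530218600 + 79120875260684945995706906769286996171200 + 78241754424455113262421274471850473991520 + 77381954925285276852944117609522446804800 + 76540846719575654278455594592027637600400 + 75717826862375916060407684972758523217600 + 74912318065967661634233135132622794247200 + 74123767349483791511767523183858343781440 + 73351644772926668683519944817359819367050 + 72595442249494434985751697963572604734400 + 71854672430622042792019537780270843461600 + 71128867658595557511292067701682249083200 + 70417578982009601936179147024665426592368 + 69720375229712477164533808935312303556800 = 36597976981018599156723866867773244209027075, so H_101 = 36597976981018599156723866867773244209027075/7041757898200960193617914702466542659236800; reducing by gcd(36597976981018599156723866867773244209027075, 7041757898200960193617914702466542659236800) = 25 gives 1463919079240743966268954674710929768361083/281670315928038407744716588098661706369472 ≈ 5.19728. (The PNT-adjacent estimate ln(101) + γ ≈ 5.19234 matches within O(1/n).)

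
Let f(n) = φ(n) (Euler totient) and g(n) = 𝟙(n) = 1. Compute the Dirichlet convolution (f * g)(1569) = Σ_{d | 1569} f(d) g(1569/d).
(φ * 𝟙)(1569) = 1569

Divisors of 1569: [1, 3, 523, 1569]. For each d | 1569:
  d = 1: φ(1) · 𝟙(1569/1) = 1 · 1 = 1
  d = 3: φ(3) · 𝟙(1569/3) = 2 · 1 = 2
  d = 523: φ(523) · 𝟙(1569/523) = 522 · 1 = 522
  d = 1569: φ(1569) · 𝟙(1569/1569) = 1044 · 1 = 1044
Summing: (φ * 𝟙)(1569) = 1 + 2 + 522 + 1044 = 1569.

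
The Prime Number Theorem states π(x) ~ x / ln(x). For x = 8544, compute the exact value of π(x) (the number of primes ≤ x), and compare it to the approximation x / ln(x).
π(8544) = 1066;  x/ln(x) ≈ 943.78;  relative error ≈ 11.47%.

Directly count primes up to 8544: π(8544) = 1066. The PNT approximation gives 8544/ln(8544) ≈ 8544/9.05298 ≈ 943.78. Relative error (π(x) − x/ln(x)) / π(x) ≈ 11.47%; the approximation is known to undercount slightly (Li(x) is a better estimate).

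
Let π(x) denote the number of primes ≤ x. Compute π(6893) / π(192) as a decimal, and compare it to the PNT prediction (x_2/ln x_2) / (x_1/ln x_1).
π(6893)/π(192) = 886/43 ≈ 20.6047;  PNT prediction ≈ 21.3560.

π(192) = 43 and π(6893) = 886, so π(6893)/π(192) ≈ 20.6047. The PNT-predicted ratio is (6893/ln(6893)) / (192/ln(192)) ≈ 21.3560. The two agree to within a few percent, as expected.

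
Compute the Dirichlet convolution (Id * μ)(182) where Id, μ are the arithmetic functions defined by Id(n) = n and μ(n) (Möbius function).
(Id * μ)(182) = 72

Divisors of 182: [1, 2, 7, 13, 14, 26, 91, 182]. For each d | 182:
  d = 1: Id(1) · μ(182/1) = 1 · -1 = -1
  d = 2: Id(2) · μ(182/2) = 2 · 1 = 2
  d = 7: Id(7) · μ(182/7) = 7 · 1 = 7
  d = 13: Id(13) · μ(182/13) = 13 · 1 = 13
  d = 14: Id(14) · μ(182/14) = 14 · -1 = -14
  d = 26: Id(26) · μ(182/26) = 26 · -1 = -26
  d = 91: Id(91) · μ(182/91) = 91 · -1 = -91
  d = 182: Id(182) · μ(182/182) = 182 · 1 = 182
Summing: (Id * μ)(182) = -1 + 2 + 7 + 13 + -14 + -26 + -91 + 182 = 72.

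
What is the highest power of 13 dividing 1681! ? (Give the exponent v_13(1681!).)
v_13(1681!) = 138

Legendre's formula: v_p(n!) = Σ_{k ≥ 1} ⌊n / p^k⌋. For p = 13, n = 1681, the terms are:
  ⌊1681/13^1⌋ = ⌊1681/13⌋ = 129
  ⌊1681/13^2⌋ = ⌊1681/169⌋ = 9
(the next term ⌊1681/13^3⌋ = 0, terminating the sum). Summing: v_13(1681!) = 129 + 9 = 138.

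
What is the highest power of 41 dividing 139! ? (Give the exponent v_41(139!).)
v_41(139!) = 3

Legendre's formula: v_p(n!) = Σ_{k ≥ 1} ⌊n / p^k⌋. For p = 41, n = 139, the terms are:
  ⌊139/41^1⌋ = ⌊139/41⌋ = 3
(the next term ⌊139/41^2⌋ = 0, terminating the sum). Summing: v_41(139!) = 3 = 3.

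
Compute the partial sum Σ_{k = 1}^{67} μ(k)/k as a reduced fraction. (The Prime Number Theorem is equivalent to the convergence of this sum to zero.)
Σ μ(k)/k = 1690811146852662245882/1309720258513377842646515

Values of μ(k) for 1 ≤ k ≤ 67: μ(1) = 1, μ(2) = -1, μ(3) = -1, μ(5) = -1, μ(6) = 1, μ(7) = -1, μ(10) = 1, μ(11) = -1, μ(13) = -1, μ(14) = 1, μ(15) = 1, μ(17) = -1, μ(19) = -1, μ(21) = 1, μ(22) = 1, μ(23) = -1, μ(26) = 1, μ(29) = -1, μ(30) = -1, μ(31) = -1, μ(33) = 1, μ(34) = 1, μ(35) = 1, μ(37) = -1, μ(38) = 1, μ(39) = 1, μ(41) = -1, μ(42) = -1, μ(43) = -1, μ(46) = 1, μ(47) = -1, μ(51) = 1, μ(53) = -1, μ(55) = 1, μ(57) = 1, μ(58) = 1, μ(59) = -1, μ(61) = -1, μ(62) = 1, μ(65) = 1, μ(66) = -1, μ(67) = -1, with μ = 0 on non-squarefree integers. Summing μ(k)/k for k where μ(k) ≠ 0 gives 1690811146852662245882/1309720258513377842646515 ≈ 0.0013. (PNT ⟺ this sum → 0 as n → ∞.)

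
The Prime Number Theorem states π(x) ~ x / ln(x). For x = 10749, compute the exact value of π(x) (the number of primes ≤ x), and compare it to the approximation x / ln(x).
π(10749) = 1310;  x/ln(x) ≈ 1157.98;  relative error ≈ 11.60%.

Directly count primes up to 10749: π(10749) = 1310. The PNT approximation gives 10749/ln(10749) ≈ 10749/9.28257 ≈ 1157.98. Relative error (π(x) − x/ln(x)) / π(x) ≈ 11.60%; the approximation is known to undercount slightly (Li(x) is a better estimate).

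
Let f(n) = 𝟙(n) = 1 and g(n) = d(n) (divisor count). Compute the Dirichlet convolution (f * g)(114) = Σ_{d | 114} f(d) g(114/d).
(𝟙 * d)(114) = 27

Divisors of 114: [1, 2, 3, 6, 19, 38, 57, 114]. For each d | 114:
  d = 1: 𝟙(1) · d(114/1) = 1 · 8 = 8
  d = 2: 𝟙(2) · d(114/2) = 1 · 4 = 4
  d = 3: 𝟙(3) · d(114/3) = 1 · 4 = 4
  d = 6: 𝟙(6) · d(114/6) = 1 · 2 = 2
  d = 19: 𝟙(19) · d(114/19) = 1 · 4 = 4
  d = 38: 𝟙(38) · d(114/38) = 1 · 2 = 2
  d = 57: 𝟙(57) · d(114/57) = 1 · 2 = 2
  d = 114: 𝟙(114) · d(114/114) = 1 · 1 = 1
Summing: (𝟙 * d)(114) = 8 + 4 + 4 + 2 + 4 + 2 + 2 + 1 = 27.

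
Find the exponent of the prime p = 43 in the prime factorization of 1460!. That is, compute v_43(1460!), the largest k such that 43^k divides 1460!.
v_43(1460!) = 33

Legendre's formula: v_p(n!) = Σ_{k ≥ 1} ⌊n / p^k⌋. For p = 43, n = 1460, the terms are:
  ⌊1460/43^1⌋ = ⌊1460/43⌋ = 33
(the next term ⌊1460/43^2⌋ = 0, terminating the sum). Summing: v_43(1460!) = 33 = 33.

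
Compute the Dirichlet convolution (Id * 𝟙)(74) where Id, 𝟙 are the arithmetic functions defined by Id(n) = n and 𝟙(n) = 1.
(Id * 𝟙)(74) = 114

Divisors of 74: [1, 2, 37, 74]. For each d | 74:
  d = 1: Id(1) · 𝟙(74/1) = 1 · 1 = 1
  d = 2: Id(2) · 𝟙(74/2) = 2 · 1 = 2
  d = 37: Id(37) · 𝟙(74/37) = 37 · 1 = 37
  d = 74: Id(74) · 𝟙(74/74) = 74 · 1 = 74
Summing: (Id * 𝟙)(74) = 1 + 2 + 37 + 74 = 114.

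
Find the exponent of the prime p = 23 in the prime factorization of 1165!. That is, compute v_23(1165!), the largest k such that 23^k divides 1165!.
v_23(1165!) = 52

Legendre's formula: v_p(n!) = Σ_{k ≥ 1} ⌊n / p^k⌋. For p = 23, n = 1165, the terms are:
  ⌊1165/23^1⌋ = ⌊1165/23⌋ = 50
  ⌊1165/23^2⌋ = ⌊1165/529⌋ = 2
(the next term ⌊1165/23^3⌋ = 0, terminating the sum). Summing: v_23(1165!) = 50 + 2 = 52.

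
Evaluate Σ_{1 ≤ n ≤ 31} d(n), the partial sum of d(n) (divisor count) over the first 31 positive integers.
Σ_{n ≤ 31} d(n) = 113

Compute d(n) for each 1 ≤ n ≤ 31: d(1) = 1, d(2) = 2, d(3) = 2, d(4) = 3, d(5) = 2, d(6) = 4, d(7) = 2, d(8) = 4, d(9) = 3, d(10) = 4, d(11) = 2, d(12) = 6, d(13) = 2, d(14) = 4, d(15) = 4, d(16) = 5, d(17) = 2, d(18) = 6, d(19) = 2, d(20) = 6, d(21) = 4, d(22) = 4, d(23) = 2, d(24) = 8, d(25) = 3, d(26) = 4, d(27) = 4, d(28) = 6, d(29) = 2, d(30) = 8, d(31) = 2. Summing all 31 values: 113. (Dirichlet's divisor formula: Σ_{n ≤ x} d(n) = x ln(x) + (2γ − 1) x + O(√x). For x = 31, the asymptotic estimate is ≈ 111.24.)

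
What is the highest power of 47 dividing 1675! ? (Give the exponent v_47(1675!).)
v_47(1675!) = 35

Legendre's formula: v_p(n!) = Σ_{k ≥ 1} ⌊n / p^k⌋. For p = 47, n = 1675, the terms are:
  ⌊1675/47^1⌋ = ⌊1675/47⌋ = 35
(the next term ⌊1675/47^2⌋ = 0, terminating the sum). Summing: v_47(1675!) = 35 = 35.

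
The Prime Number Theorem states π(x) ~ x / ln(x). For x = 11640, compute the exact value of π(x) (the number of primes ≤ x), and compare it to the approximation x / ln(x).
π(11640) = 1399;  x/ln(x) ≈ 1243.30;  relative error ≈ 11.13%.

Directly count primes up to 11640: π(11640) = 1399. The PNT approximation gives 11640/ln(11640) ≈ 11640/9.36220 ≈ 1243.30. Relative error (π(x) − x/ln(x)) / π(x) ≈ 11.13%; the approximation is known to undercount slightly (Li(x) is a better estimate).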